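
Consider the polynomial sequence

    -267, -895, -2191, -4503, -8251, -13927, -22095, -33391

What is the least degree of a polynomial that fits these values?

4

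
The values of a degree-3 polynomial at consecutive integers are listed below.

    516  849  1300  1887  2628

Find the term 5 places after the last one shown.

9273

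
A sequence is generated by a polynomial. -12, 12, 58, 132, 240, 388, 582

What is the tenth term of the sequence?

First differences: 24  46  74  108  148  194
Second differences: 22  28  34  40  46
Third differences: 6  6  6  6
Constant third difference = 6, so extend:
46 + 6 = 52;  194 + 52 = 246;  582 + 246 = 828
52 + 6 = 58;  246 + 58 = 304;  828 + 304 = 1132
58 + 6 = 64;  304 + 64 = 368;  1132 + 368 = 1500

1500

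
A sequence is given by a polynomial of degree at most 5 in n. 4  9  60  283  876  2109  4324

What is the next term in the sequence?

First differences: 5 , 51 , 223 , 593 , 1233 , 2215
Second differences: 46 , 172 , 370 , 640 , 982
Third differences: 126 , 198 , 270 , 342
Fourth differences: 72 , 72 , 72
The fourth differences are constant (72).
342 + 72 = 414;  982 + 414 = 1396;  2215 + 1396 = 3611;  4324 + 3611 = 7935

7935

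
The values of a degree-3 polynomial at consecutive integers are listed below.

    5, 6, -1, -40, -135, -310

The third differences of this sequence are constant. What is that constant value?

-24

D1: 1, -7, -39, -95, -175
D2: -8, -32, -56, -80
D3: -24, -24, -24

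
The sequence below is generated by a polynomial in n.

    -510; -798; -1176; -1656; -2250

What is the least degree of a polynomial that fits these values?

3

First differences: -288, -378, -480, -594
Second differences: -90, -102, -114
Third differences: -12, -12
The third differences are constant, so the polynomial has degree 3.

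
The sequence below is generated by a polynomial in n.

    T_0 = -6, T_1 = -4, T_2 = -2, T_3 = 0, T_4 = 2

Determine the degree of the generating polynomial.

Δ: 2, 2, 2, 2
The first differences are constant, so the polynomial has degree 1.

1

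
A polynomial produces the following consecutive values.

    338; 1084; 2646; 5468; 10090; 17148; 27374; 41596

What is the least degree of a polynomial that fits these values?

First differences: 746, 1562, 2822, 4622, 7058, 10226, 14222
Second differences: 816, 1260, 1800, 2436, 3168, 3996
Third differences: 444, 540, 636, 732, 828
Fourth differences: 96, 96, 96, 96
The fourth differences are constant, so the polynomial has degree 4.

4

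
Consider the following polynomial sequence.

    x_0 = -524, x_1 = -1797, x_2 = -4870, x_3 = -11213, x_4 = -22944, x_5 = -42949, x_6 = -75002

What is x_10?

Δ: -1273  -3073  -6343  -11731  -20005  -32053
Δ²: -1800  -3270  -5388  -8274  -12048
Δ³: -1470  -2118  -2886  -3774
Δ⁴: -648  -768  -888
Δ⁵: -120  -120
The fifth differences are constant (-120).
-888 − 120 = -1008;  -3774 − 1008 = -4782;  -12048 − 4782 = -16830;  -32053 − 16830 = -48883;  -75002 − 48883 = -123885
-1008 − 120 = -1128;  -4782 − 1128 = -5910;  -16830 − 5910 = -22740;  -48883 − 22740 = -71623;  -123885 − 71623 = -195508
-1128 − 120 = -1248;  -5910 − 1248 = -7158;  -22740 − 7158 = -29898;  -71623 − 29898 = -101521;  -195508 − 101521 = -297029
-1248 − 120 = -1368;  -7158 − 1368 = -8526;  -29898 − 8526 = -38424;  -101521 − 38424 = -139945;  -297029 − 139945 = -436974

-436974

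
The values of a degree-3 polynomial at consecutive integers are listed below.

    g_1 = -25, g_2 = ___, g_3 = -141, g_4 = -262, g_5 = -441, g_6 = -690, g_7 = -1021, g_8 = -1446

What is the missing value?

Using the last 6 terms:
D1: -121  -179  -249  -331  -425
D2: -58  -70  -82  -94
D3: -12  -12  -12
Constant third difference = -12.
Extend backward: -58 + 12 = -46;  -121 + 46 = -75;  -141 + 75 = -66

-66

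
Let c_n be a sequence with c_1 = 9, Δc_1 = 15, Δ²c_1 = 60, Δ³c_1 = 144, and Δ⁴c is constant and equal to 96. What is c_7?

5319

Build the table forward from the leading diagonal:
Δ⁴: 96, 96, 96, 96, 96, 96, 96
Δ³: 144, 240, 336, 432, 528, 624, 720
Δ²: 60, 204, 444, 780, 1212, 1740, 2364
Δ: 15, 75, 279, 723, 1503, 2715, 4455
c: 9, 24, 99, 378, 1101, 2604, 5319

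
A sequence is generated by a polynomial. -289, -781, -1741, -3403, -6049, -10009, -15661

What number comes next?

First differences: -492 , -960 , -1662 , -2646 , -3960 , -5652
Second differences: -468 , -702 , -984 , -1314 , -1692
Third differences: -234 , -282 , -330 , -378
Fourth differences: -48 , -48 , -48
The fourth differences are constant (-48).
-378 − 48 = -426;  -1692 − 426 = -2118;  -5652 − 2118 = -7770;  -15661 − 7770 = -23431

-23431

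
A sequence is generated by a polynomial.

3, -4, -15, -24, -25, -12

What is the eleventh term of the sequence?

-7, -11, -9, -1, 13
-4, 2, 8, 14
6, 6, 6
Constant third difference = 6, so extend:
14 + 6 = 20;  13 + 20 = 33;  -12 + 33 = 21
20 + 6 = 26;  33 + 26 = 59;  21 + 59 = 80
26 + 6 = 32;  59 + 32 = 91;  80 + 91 = 171
32 + 6 = 38;  91 + 38 = 129;  171 + 129 = 300
38 + 6 = 44;  129 + 44 = 173;  300 + 173 = 473

473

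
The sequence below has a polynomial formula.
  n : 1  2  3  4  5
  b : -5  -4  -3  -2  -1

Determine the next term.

First differences: 1, 1, 1, 1
Constant first difference = 1, so extend:
-1 + 1 = 0

0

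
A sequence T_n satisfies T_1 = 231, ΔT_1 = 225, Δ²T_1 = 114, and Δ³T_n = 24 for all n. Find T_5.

Build the table forward from the leading diagonal:
Third differences: 24  24  24  24  24
Second differences: 114  138  162  186  210
First differences: 225  339  477  639  825
T: 231  456  795  1272  1911

1911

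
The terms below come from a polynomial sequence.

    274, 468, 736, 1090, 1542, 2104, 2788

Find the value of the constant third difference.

12

D1: 194, 268, 354, 452, 562, 684
D2: 74, 86, 98, 110, 122
D3: 12, 12, 12, 12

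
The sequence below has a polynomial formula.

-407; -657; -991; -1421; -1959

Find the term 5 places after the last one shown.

-250, -334, -430, -538
-84, -96, -108
-12, -12
The third differences are constant (-12).
-108 − 12 = -120;  -538 − 120 = -658;  -1959 − 658 = -2617
-120 − 12 = -132;  -658 − 132 = -790;  -2617 − 790 = -3407
-132 − 12 = -144;  -790 − 144 = -934;  -3407 − 934 = -4341
-144 − 12 = -156;  -934 − 156 = -1090;  -4341 − 1090 = -5431
-156 − 12 = -168;  -1090 − 168 = -1258;  -5431 − 1258 = -6689

-6689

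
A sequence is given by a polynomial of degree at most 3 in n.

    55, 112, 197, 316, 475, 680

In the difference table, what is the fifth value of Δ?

205

Δ: 57, 85, 119, 159, 205
Δ²: 28, 34, 40, 46
Δ³: 6, 6, 6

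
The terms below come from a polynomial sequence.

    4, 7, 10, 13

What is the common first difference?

3

First differences: 3, 3, 3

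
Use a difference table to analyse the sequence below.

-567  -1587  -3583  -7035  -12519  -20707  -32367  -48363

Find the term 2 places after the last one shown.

-97299

-1020 , -1996 , -3452 , -5484 , -8188 , -11660 , -15996
-976 , -1456 , -2032 , -2704 , -3472 , -4336
-480 , -576 , -672 , -768 , -864
-96 , -96 , -96 , -96
Constant fourth difference = -96, so extend:
-864 − 96 = -960;  -4336 − 960 = -5296;  -15996 − 5296 = -21292;  -48363 − 21292 = -69655
-960 − 96 = -1056;  -5296 − 1056 = -6352;  -21292 − 6352 = -27644;  -69655 − 27644 = -97299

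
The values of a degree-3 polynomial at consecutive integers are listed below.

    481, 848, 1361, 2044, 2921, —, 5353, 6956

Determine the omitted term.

4016

Using the first 5 terms:
D1: 367, 513, 683, 877
D2: 146, 170, 194
D3: 24, 24
Constant third difference = 24.
Extend forward: 194 + 24 = 218;  877 + 218 = 1095;  2921 + 1095 = 4016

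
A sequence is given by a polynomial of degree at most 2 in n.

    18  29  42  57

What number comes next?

Δ: 11  13  15
Δ²: 2  2
Second differences constant at 2.
15 + 2 = 17;  57 + 17 = 74

74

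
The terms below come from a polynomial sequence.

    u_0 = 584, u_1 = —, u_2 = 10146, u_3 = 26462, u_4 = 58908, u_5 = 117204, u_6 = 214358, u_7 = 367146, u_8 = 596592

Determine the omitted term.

3048

Using the last 7 terms:
Δ: 16316  32446  58296  97154  152788  229446
Δ²: 16130  25850  38858  55634  76658
Δ³: 9720  13008  16776  21024
Δ⁴: 3288  3768  4248
Δ⁵: 480  480
Constant fifth difference = 480.
Extend backward: 3288 − 480 = 2808;  9720 − 2808 = 6912;  16130 − 6912 = 9218;  16316 − 9218 = 7098;  10146 − 7098 = 3048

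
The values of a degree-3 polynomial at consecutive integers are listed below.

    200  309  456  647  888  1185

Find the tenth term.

D1: 109  147  191  241  297
D2: 38  44  50  56
D3: 6  6  6
Third differences constant at 6.
56 + 6 = 62;  297 + 62 = 359;  1185 + 359 = 1544
62 + 6 = 68;  359 + 68 = 427;  1544 + 427 = 1971
68 + 6 = 74;  427 + 74 = 501;  1971 + 501 = 2472
74 + 6 = 80;  501 + 80 = 581;  2472 + 581 = 3053

3053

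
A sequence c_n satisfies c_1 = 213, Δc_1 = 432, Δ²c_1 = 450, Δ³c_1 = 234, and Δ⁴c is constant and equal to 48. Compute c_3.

1527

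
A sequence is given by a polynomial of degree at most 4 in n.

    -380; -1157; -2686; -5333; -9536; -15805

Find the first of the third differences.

First differences: -777, -1529, -2647, -4203, -6269
Second differences: -752, -1118, -1556, -2066
Third differences: -366, -438, -510
Fourth differences: -72, -72

-366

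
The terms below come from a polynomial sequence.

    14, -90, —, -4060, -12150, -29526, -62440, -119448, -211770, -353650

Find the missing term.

Using the last 7 terms:
Δ: -8090  -17376  -32914  -57008  -92322  -141880
Δ²: -9286  -15538  -24094  -35314  -49558
Δ³: -6252  -8556  -11220  -14244
Δ⁴: -2304  -2664  -3024
Δ⁵: -360  -360
Constant fifth difference = -360.
Extend backward: -2304 + 360 = -1944;  -6252 + 1944 = -4308;  -9286 + 4308 = -4978;  -8090 + 4978 = -3112;  -4060 + 3112 = -948

-948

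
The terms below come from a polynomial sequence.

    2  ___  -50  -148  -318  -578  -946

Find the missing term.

-6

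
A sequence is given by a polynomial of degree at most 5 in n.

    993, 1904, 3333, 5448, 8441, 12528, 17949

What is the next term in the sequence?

First differences: 911 , 1429 , 2115 , 2993 , 4087 , 5421
Second differences: 518 , 686 , 878 , 1094 , 1334
Third differences: 168 , 192 , 216 , 240
Fourth differences: 24 , 24 , 24
Constant fourth difference = 24, so extend:
240 + 24 = 264;  1334 + 264 = 1598;  5421 + 1598 = 7019;  17949 + 7019 = 24968

24968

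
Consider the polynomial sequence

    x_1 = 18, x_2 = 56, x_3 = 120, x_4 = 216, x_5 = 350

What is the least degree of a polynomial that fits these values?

D1: 38, 64, 96, 134
D2: 26, 32, 38
D3: 6, 6
The third differences are constant, so the polynomial has degree 3.

3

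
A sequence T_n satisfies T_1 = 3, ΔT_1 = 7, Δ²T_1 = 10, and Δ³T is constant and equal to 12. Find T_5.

Build the table forward from the leading diagonal:
Δ³: 12  12  12  12  12
Δ²: 10  22  34  46  58
Δ: 7  17  39  73  119
T: 3  10  27  66  139

139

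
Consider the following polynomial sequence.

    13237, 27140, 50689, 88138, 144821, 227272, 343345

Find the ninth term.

13903, 23549, 37449, 56683, 82451, 116073
9646, 13900, 19234, 25768, 33622
4254, 5334, 6534, 7854
1080, 1200, 1320
120, 120
The fifth differences are constant (120).
1320 + 120 = 1440;  7854 + 1440 = 9294;  33622 + 9294 = 42916;  116073 + 42916 = 158989;  343345 + 158989 = 502334
1440 + 120 = 1560;  9294 + 1560 = 10854;  42916 + 10854 = 53770;  158989 + 53770 = 212759;  502334 + 212759 = 715093

715093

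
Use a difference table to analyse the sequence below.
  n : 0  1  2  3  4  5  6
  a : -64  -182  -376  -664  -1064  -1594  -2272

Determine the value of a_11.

-8512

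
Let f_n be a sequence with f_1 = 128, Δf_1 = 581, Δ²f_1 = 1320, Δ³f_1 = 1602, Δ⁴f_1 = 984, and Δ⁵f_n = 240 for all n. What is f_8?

127465

Build the table forward from the leading diagonal:
Fifth differences: 240  240  240  240  240  240  240  240
Fourth differences: 984  1224  1464  1704  1944  2184  2424  2664
Third differences: 1602  2586  3810  5274  6978  8922  11106  13530
Second differences: 1320  2922  5508  9318  14592  21570  30492  41598
First differences: 581  1901  4823  10331  19649  34241  55811  86303
f: 128  709  2610  7433  17764  37413  71654  127465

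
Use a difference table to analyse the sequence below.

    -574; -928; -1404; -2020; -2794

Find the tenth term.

-9664

Δ: -354, -476, -616, -774
Δ²: -122, -140, -158
Δ³: -18, -18
The third differences are constant (-18).
-158 − 18 = -176;  -774 − 176 = -950;  -2794 − 950 = -3744
-176 − 18 = -194;  -950 − 194 = -1144;  -3744 − 1144 = -4888
-194 − 18 = -212;  -1144 − 212 = -1356;  -4888 − 1356 = -6244
-212 − 18 = -230;  -1356 − 230 = -1586;  -6244 − 1586 = -7830
-230 − 18 = -248;  -1586 − 248 = -1834;  -7830 − 1834 = -9664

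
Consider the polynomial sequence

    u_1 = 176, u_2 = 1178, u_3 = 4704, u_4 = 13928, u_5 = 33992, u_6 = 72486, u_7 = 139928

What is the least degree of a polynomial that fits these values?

5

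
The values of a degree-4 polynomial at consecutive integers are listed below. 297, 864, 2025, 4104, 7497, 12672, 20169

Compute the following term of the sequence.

Δ: 567, 1161, 2079, 3393, 5175, 7497
Δ²: 594, 918, 1314, 1782, 2322
Δ³: 324, 396, 468, 540
Δ⁴: 72, 72, 72
Constant fourth difference = 72, so extend:
540 + 72 = 612;  2322 + 612 = 2934;  7497 + 2934 = 10431;  20169 + 10431 = 30600

30600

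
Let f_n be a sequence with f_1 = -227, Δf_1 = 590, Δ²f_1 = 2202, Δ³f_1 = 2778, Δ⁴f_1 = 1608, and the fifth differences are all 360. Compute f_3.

3155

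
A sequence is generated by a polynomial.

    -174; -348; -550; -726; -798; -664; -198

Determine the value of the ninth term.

First differences: -174 , -202 , -176 , -72 , 134 , 466
Second differences: -28 , 26 , 104 , 206 , 332
Third differences: 54 , 78 , 102 , 126
Fourth differences: 24 , 24 , 24
Constant fourth difference = 24, so extend:
126 + 24 = 150;  332 + 150 = 482;  466 + 482 = 948;  -198 + 948 = 750
150 + 24 = 174;  482 + 174 = 656;  948 + 656 = 1604;  750 + 1604 = 2354

2354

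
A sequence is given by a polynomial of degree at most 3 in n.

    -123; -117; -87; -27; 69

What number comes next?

207

D1: 6 , 30 , 60 , 96
D2: 24 , 30 , 36
D3: 6 , 6
Third differences constant at 6.
36 + 6 = 42;  96 + 42 = 138;  69 + 138 = 207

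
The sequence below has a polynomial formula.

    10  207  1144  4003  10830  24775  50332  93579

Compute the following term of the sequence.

162418

197, 937, 2859, 6827, 13945, 25557, 43247
740, 1922, 3968, 7118, 11612, 17690
1182, 2046, 3150, 4494, 6078
864, 1104, 1344, 1584
240, 240, 240
Fifth differences constant at 240.
1584 + 240 = 1824;  6078 + 1824 = 7902;  17690 + 7902 = 25592;  43247 + 25592 = 68839;  93579 + 68839 = 162418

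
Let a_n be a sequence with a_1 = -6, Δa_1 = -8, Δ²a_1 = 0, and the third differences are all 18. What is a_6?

Build the table forward from the leading diagonal:
D3: 18, 18, 18, 18, 18, 18
D2: 0, 18, 36, 54, 72, 90
D1: -8, -8, 10, 46, 100, 172
a: -6, -14, -22, -12, 34, 134

134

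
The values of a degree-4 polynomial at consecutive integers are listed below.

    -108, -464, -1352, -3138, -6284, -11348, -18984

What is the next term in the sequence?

-29942

-356, -888, -1786, -3146, -5064, -7636
-532, -898, -1360, -1918, -2572
-366, -462, -558, -654
-96, -96, -96
Constant fourth difference = -96, so extend:
-654 − 96 = -750;  -2572 − 750 = -3322;  -7636 − 3322 = -10958;  -18984 − 10958 = -29942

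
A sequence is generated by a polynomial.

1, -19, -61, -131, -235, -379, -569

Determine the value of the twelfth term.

-2419

D1: -20, -42, -70, -104, -144, -190
D2: -22, -28, -34, -40, -46
D3: -6, -6, -6, -6
Third differences constant at -6.
-46 − 6 = -52;  -190 − 52 = -242;  -569 − 242 = -811
-52 − 6 = -58;  -242 − 58 = -300;  -811 − 300 = -1111
-58 − 6 = -64;  -300 − 64 = -364;  -1111 − 364 = -1475
-64 − 6 = -70;  -364 − 70 = -434;  -1475 − 434 = -1909
-70 − 6 = -76;  -434 − 76 = -510;  -1909 − 510 = -2419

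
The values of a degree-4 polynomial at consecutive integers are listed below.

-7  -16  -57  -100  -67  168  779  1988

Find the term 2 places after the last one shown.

7328

-9, -41, -43, 33, 235, 611, 1209
-32, -2, 76, 202, 376, 598
30, 78, 126, 174, 222
48, 48, 48, 48
The fourth differences are constant (48).
222 + 48 = 270;  598 + 270 = 868;  1209 + 868 = 2077;  1988 + 2077 = 4065
270 + 48 = 318;  868 + 318 = 1186;  2077 + 1186 = 3263;  4065 + 3263 = 7328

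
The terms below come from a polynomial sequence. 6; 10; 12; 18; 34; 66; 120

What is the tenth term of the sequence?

474

D1: 4 , 2 , 6 , 16 , 32 , 54
D2: -2 , 4 , 10 , 16 , 22
D3: 6 , 6 , 6 , 6
Constant third difference = 6, so extend:
22 + 6 = 28;  54 + 28 = 82;  120 + 82 = 202
28 + 6 = 34;  82 + 34 = 116;  202 + 116 = 318
34 + 6 = 40;  116 + 40 = 156;  318 + 156 = 474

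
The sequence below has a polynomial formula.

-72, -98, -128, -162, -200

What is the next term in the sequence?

-242

D1: -26, -30, -34, -38
D2: -4, -4, -4
Second differences constant at -4.
-38 − 4 = -42;  -200 − 42 = -242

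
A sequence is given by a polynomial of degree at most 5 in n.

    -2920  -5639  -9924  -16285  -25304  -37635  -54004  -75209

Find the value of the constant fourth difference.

Δ: -2719, -4285, -6361, -9019, -12331, -16369, -21205
Δ²: -1566, -2076, -2658, -3312, -4038, -4836
Δ³: -510, -582, -654, -726, -798
Δ⁴: -72, -72, -72, -72

-72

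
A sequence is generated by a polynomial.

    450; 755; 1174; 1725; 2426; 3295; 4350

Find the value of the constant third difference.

D1: 305, 419, 551, 701, 869, 1055
D2: 114, 132, 150, 168, 186
D3: 18, 18, 18, 18

18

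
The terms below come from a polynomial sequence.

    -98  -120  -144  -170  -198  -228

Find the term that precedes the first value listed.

-78

D1: -22  -24  -26  -28  -30
D2: -2  -2  -2  -2
The second differences are constant at -2.
Work back: -22 + 2 = -20;  -98 + 20 = -78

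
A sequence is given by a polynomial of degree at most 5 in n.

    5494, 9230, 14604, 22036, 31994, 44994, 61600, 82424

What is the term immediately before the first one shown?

3024

Δ: 3736  5374  7432  9958  13000  16606  20824
Δ²: 1638  2058  2526  3042  3606  4218
Δ³: 420  468  516  564  612
Δ⁴: 48  48  48  48
The fourth differences are constant at 48.
Work back: 420 − 48 = 372;  1638 − 372 = 1266;  3736 − 1266 = 2470;  5494 − 2470 = 3024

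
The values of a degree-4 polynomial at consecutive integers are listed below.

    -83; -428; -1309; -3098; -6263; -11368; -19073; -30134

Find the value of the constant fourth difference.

-96

Δ: -345, -881, -1789, -3165, -5105, -7705, -11061
Δ²: -536, -908, -1376, -1940, -2600, -3356
Δ³: -372, -468, -564, -660, -756
Δ⁴: -96, -96, -96, -96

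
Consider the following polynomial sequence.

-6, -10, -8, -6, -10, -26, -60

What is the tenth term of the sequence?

First differences: -4  2  2  -4  -16  -34
Second differences: 6  0  -6  -12  -18
Third differences: -6  -6  -6  -6
Constant third difference = -6, so extend:
-18 − 6 = -24;  -34 − 24 = -58;  -60 − 58 = -118
-24 − 6 = -30;  -58 − 30 = -88;  -118 − 88 = -206
-30 − 6 = -36;  -88 − 36 = -124;  -206 − 124 = -330

-330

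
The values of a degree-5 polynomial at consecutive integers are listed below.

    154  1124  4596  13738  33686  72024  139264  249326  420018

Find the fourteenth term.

970, 3472, 9142, 19948, 38338, 67240, 110062, 170692
2502, 5670, 10806, 18390, 28902, 42822, 60630
3168, 5136, 7584, 10512, 13920, 17808
1968, 2448, 2928, 3408, 3888
480, 480, 480, 480
Fifth differences constant at 480.
3888 + 480 = 4368;  17808 + 4368 = 22176;  60630 + 22176 = 82806;  170692 + 82806 = 253498;  420018 + 253498 = 673516
4368 + 480 = 4848;  22176 + 4848 = 27024;  82806 + 27024 = 109830;  253498 + 109830 = 363328;  673516 + 363328 = 1036844
4848 + 480 = 5328;  27024 + 5328 = 32352;  109830 + 32352 = 142182;  363328 + 142182 = 505510;  1036844 + 505510 = 1542354
5328 + 480 = 5808;  32352 + 5808 = 38160;  142182 + 38160 = 180342;  505510 + 180342 = 685852;  1542354 + 685852 = 2228206
5808 + 480 = 6288;  38160 + 6288 = 44448;  180342 + 44448 = 224790;  685852 + 224790 = 910642;  2228206 + 910642 = 3138848

3138848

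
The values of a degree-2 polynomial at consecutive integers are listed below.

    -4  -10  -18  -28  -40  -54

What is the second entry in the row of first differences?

-8

First differences: -6, -8, -10, -12, -14
Second differences: -2, -2, -2, -2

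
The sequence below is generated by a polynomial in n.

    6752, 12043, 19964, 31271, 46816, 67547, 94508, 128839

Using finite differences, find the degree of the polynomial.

4

First differences: 5291, 7921, 11307, 15545, 20731, 26961, 34331
Second differences: 2630, 3386, 4238, 5186, 6230, 7370
Third differences: 756, 852, 948, 1044, 1140
Fourth differences: 96, 96, 96, 96
The fourth differences are constant, so the polynomial has degree 4.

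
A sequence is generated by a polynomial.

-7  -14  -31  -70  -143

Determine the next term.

-7, -17, -39, -73
-10, -22, -34
-12, -12
The third differences are constant (-12).
-34 − 12 = -46;  -73 − 46 = -119;  -143 − 119 = -262

-262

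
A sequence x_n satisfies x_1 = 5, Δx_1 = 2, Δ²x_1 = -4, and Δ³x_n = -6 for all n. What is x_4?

-7

Build the table forward from the leading diagonal:
D3: -6  -6  -6  -6
D2: -4  -10  -16  -22
D1: 2  -2  -12  -28
x: 5  7  5  -7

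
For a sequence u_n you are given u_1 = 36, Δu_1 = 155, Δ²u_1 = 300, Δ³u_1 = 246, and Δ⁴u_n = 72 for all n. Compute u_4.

1647

Build the table forward from the leading diagonal:
Fourth differences: 72  72  72  72
Third differences: 246  318  390  462
Second differences: 300  546  864  1254
First differences: 155  455  1001  1865
u: 36  191  646  1647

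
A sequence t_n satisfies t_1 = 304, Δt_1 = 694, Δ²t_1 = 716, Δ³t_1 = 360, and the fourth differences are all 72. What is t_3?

2408

Build the table forward from the leading diagonal:
D4: 72  72  72
D3: 360  432  504
D2: 716  1076  1508
D1: 694  1410  2486
t: 304  998  2408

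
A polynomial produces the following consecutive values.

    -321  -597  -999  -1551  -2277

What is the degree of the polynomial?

D1: -276, -402, -552, -726
D2: -126, -150, -174
D3: -24, -24
The third differences are constant, so the polynomial has degree 3.

3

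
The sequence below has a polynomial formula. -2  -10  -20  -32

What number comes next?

-8 , -10 , -12
-2 , -2
The second differences are constant (-2).
-12 − 2 = -14;  -32 − 14 = -46

-46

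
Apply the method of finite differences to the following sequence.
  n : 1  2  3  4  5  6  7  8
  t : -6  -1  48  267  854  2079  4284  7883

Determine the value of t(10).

21279

Δ: 5  49  219  587  1225  2205  3599
Δ²: 44  170  368  638  980  1394
Δ³: 126  198  270  342  414
Δ⁴: 72  72  72  72
Constant fourth difference = 72, so extend:
414 + 72 = 486;  1394 + 486 = 1880;  3599 + 1880 = 5479;  7883 + 5479 = 13362
486 + 72 = 558;  1880 + 558 = 2438;  5479 + 2438 = 7917;  13362 + 7917 = 21279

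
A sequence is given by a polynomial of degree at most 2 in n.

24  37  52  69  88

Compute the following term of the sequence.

D1: 13 , 15 , 17 , 19
D2: 2 , 2 , 2
Second differences constant at 2.
19 + 2 = 21;  88 + 21 = 109

109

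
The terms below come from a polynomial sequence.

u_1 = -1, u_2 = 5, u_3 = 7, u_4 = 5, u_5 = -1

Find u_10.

6  2  -2  -6
-4  -4  -4
Second differences constant at -4.
-6 − 4 = -10;  -1 − 10 = -11
-10 − 4 = -14;  -11 − 14 = -25
-14 − 4 = -18;  -25 − 18 = -43
-18 − 4 = -22;  -43 − 22 = -65
-22 − 4 = -26;  -65 − 26 = -91

-91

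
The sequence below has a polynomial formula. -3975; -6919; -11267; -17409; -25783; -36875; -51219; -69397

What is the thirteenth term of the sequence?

Δ: -2944  -4348  -6142  -8374  -11092  -14344  -18178
Δ²: -1404  -1794  -2232  -2718  -3252  -3834
Δ³: -390  -438  -486  -534  -582
Δ⁴: -48  -48  -48  -48
Constant fourth difference = -48, so extend:
-582 − 48 = -630;  -3834 − 630 = -4464;  -18178 − 4464 = -22642;  -69397 − 22642 = -92039
-630 − 48 = -678;  -4464 − 678 = -5142;  -22642 − 5142 = -27784;  -92039 − 27784 = -119823
-678 − 48 = -726;  -5142 − 726 = -5868;  -27784 − 5868 = -33652;  -119823 − 33652 = -153475
-726 − 48 = -774;  -5868 − 774 = -6642;  -33652 − 6642 = -40294;  -153475 − 40294 = -193769
-774 − 48 = -822;  -6642 − 822 = -7464;  -40294 − 7464 = -47758;  -193769 − 47758 = -241527

-241527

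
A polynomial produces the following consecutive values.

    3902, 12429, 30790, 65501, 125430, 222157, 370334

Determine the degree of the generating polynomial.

5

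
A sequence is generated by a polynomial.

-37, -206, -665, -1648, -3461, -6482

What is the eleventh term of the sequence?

First differences: -169, -459, -983, -1813, -3021
Second differences: -290, -524, -830, -1208
Third differences: -234, -306, -378
Fourth differences: -72, -72
The fourth differences are constant (-72).
-378 − 72 = -450;  -1208 − 450 = -1658;  -3021 − 1658 = -4679;  -6482 − 4679 = -11161
-450 − 72 = -522;  -1658 − 522 = -2180;  -4679 − 2180 = -6859;  -11161 − 6859 = -18020
-522 − 72 = -594;  -2180 − 594 = -2774;  -6859 − 2774 = -9633;  -18020 − 9633 = -27653
-594 − 72 = -666;  -2774 − 666 = -3440;  -9633 − 3440 = -13073;  -27653 − 13073 = -40726
-666 − 72 = -738;  -3440 − 738 = -4178;  -13073 − 4178 = -17251;  -40726 − 17251 = -57977

-57977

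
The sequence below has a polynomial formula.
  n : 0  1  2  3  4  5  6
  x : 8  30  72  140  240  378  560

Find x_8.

1080

First differences: 22  42  68  100  138  182
Second differences: 20  26  32  38  44
Third differences: 6  6  6  6
The third differences are constant (6).
44 + 6 = 50;  182 + 50 = 232;  560 + 232 = 792
50 + 6 = 56;  232 + 56 = 288;  792 + 288 = 1080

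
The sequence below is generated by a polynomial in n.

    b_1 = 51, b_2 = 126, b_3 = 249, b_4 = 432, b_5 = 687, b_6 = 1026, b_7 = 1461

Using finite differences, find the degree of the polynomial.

75, 123, 183, 255, 339, 435
48, 60, 72, 84, 96
12, 12, 12, 12
The third differences are constant, so the polynomial has degree 3.

3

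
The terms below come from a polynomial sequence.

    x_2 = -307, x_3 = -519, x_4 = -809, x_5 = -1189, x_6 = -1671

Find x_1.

Δ: -212, -290, -380, -482
Δ²: -78, -90, -102
Δ³: -12, -12
The third differences are constant at -12.
Work back: -78 + 12 = -66;  -212 + 66 = -146;  -307 + 146 = -161

-161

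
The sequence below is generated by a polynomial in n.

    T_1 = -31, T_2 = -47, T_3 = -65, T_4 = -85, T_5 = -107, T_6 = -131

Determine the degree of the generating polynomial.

-16, -18, -20, -22, -24
-2, -2, -2, -2
The second differences are constant, so the polynomial has degree 2.

2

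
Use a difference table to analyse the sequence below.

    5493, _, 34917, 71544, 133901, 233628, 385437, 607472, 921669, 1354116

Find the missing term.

15092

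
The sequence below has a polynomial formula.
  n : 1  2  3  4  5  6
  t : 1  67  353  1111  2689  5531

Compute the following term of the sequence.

10177

First differences: 66, 286, 758, 1578, 2842
Second differences: 220, 472, 820, 1264
Third differences: 252, 348, 444
Fourth differences: 96, 96
Fourth differences constant at 96.
444 + 96 = 540;  1264 + 540 = 1804;  2842 + 1804 = 4646;  5531 + 4646 = 10177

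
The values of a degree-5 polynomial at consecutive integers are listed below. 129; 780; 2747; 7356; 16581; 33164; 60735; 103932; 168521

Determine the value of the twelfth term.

567740

First differences: 651, 1967, 4609, 9225, 16583, 27571, 43197, 64589
Second differences: 1316, 2642, 4616, 7358, 10988, 15626, 21392
Third differences: 1326, 1974, 2742, 3630, 4638, 5766
Fourth differences: 648, 768, 888, 1008, 1128
Fifth differences: 120, 120, 120, 120
Constant fifth difference = 120, so extend:
1128 + 120 = 1248;  5766 + 1248 = 7014;  21392 + 7014 = 28406;  64589 + 28406 = 92995;  168521 + 92995 = 261516
1248 + 120 = 1368;  7014 + 1368 = 8382;  28406 + 8382 = 36788;  92995 + 36788 = 129783;  261516 + 129783 = 391299
1368 + 120 = 1488;  8382 + 1488 = 9870;  36788 + 9870 = 46658;  129783 + 46658 = 176441;  391299 + 176441 = 567740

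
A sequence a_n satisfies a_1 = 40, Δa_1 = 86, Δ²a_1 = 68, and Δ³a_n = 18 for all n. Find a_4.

Build the table forward from the leading diagonal:
Δ³: 18  18  18  18
Δ²: 68  86  104  122
Δ: 86  154  240  344
a: 40  126  280  520

520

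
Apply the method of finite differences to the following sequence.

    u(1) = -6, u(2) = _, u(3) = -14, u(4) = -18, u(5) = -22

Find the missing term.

Using the last 3 terms:
D1: -4, -4
Constant first difference = -4.
Extend backward: -14 + 4 = -10

-10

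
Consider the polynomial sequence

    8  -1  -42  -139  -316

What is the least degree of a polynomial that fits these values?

First differences: -9, -41, -97, -177
Second differences: -32, -56, -80
Third differences: -24, -24
The third differences are constant, so the polynomial has degree 3.

3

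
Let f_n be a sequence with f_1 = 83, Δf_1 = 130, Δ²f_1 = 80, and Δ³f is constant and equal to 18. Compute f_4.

731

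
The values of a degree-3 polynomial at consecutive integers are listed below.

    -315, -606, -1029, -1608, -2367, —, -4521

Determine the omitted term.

Using the first 5 terms:
-291, -423, -579, -759
-132, -156, -180
-24, -24
Constant third difference = -24.
Extend forward: -180 − 24 = -204;  -759 − 204 = -963;  -2367 − 963 = -3330

-3330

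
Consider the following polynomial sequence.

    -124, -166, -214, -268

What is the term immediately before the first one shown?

-88

D1: -42, -48, -54
D2: -6, -6
The second differences are constant at -6.
Work back: -42 + 6 = -36;  -124 + 36 = -88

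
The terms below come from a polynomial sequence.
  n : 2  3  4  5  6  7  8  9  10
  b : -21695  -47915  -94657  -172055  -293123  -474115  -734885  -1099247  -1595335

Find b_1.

-26220, -46742, -77398, -121068, -180992, -260770, -364362, -496088
-20522, -30656, -43670, -59924, -79778, -103592, -131726
-10134, -13014, -16254, -19854, -23814, -28134
-2880, -3240, -3600, -3960, -4320
-360, -360, -360, -360
The fifth differences are constant at -360.
Work back: -2880 + 360 = -2520;  -10134 + 2520 = -7614;  -20522 + 7614 = -12908;  -26220 + 12908 = -13312;  -21695 + 13312 = -8383

-8383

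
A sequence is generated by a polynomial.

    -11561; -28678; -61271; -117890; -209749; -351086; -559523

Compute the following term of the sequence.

-856426

D1: -17117 , -32593 , -56619 , -91859 , -141337 , -208437
D2: -15476 , -24026 , -35240 , -49478 , -67100
D3: -8550 , -11214 , -14238 , -17622
D4: -2664 , -3024 , -3384
D5: -360 , -360
Constant fifth difference = -360, so extend:
-3384 − 360 = -3744;  -17622 − 3744 = -21366;  -67100 − 21366 = -88466;  -208437 − 88466 = -296903;  -559523 − 296903 = -856426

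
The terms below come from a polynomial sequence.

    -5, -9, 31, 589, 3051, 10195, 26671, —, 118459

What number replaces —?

59481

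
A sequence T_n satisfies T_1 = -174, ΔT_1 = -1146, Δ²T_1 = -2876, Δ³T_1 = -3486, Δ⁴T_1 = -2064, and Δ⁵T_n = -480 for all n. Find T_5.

-38022

Build the table forward from the leading diagonal:
Δ⁵: -480  -480  -480  -480  -480
Δ⁴: -2064  -2544  -3024  -3504  -3984
Δ³: -3486  -5550  -8094  -11118  -14622
Δ²: -2876  -6362  -11912  -20006  -31124
Δ: -1146  -4022  -10384  -22296  -42302
T: -174  -1320  -5342  -15726  -38022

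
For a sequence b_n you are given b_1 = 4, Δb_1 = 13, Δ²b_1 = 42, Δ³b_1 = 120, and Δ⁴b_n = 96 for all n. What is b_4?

289

Build the table forward from the leading diagonal:
Fourth differences: 96, 96, 96, 96
Third differences: 120, 216, 312, 408
Second differences: 42, 162, 378, 690
First differences: 13, 55, 217, 595
b: 4, 17, 72, 289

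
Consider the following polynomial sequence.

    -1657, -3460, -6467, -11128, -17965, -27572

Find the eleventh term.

First differences: -1803, -3007, -4661, -6837, -9607
Second differences: -1204, -1654, -2176, -2770
Third differences: -450, -522, -594
Fourth differences: -72, -72
The fourth differences are constant (-72).
-594 − 72 = -666;  -2770 − 666 = -3436;  -9607 − 3436 = -13043;  -27572 − 13043 = -40615
-666 − 72 = -738;  -3436 − 738 = -4174;  -13043 − 4174 = -17217;  -40615 − 17217 = -57832
-738 − 72 = -810;  -4174 − 810 = -4984;  -17217 − 4984 = -22201;  -57832 − 22201 = -80033
-810 − 72 = -882;  -4984 − 882 = -5866;  -22201 − 5866 = -28067;  -80033 − 28067 = -108100
-882 − 72 = -954;  -5866 − 954 = -6820;  -28067 − 6820 = -34887;  -108100 − 34887 = -142987

-142987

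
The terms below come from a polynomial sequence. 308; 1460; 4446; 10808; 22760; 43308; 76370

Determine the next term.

D1: 1152, 2986, 6362, 11952, 20548, 33062
D2: 1834, 3376, 5590, 8596, 12514
D3: 1542, 2214, 3006, 3918
D4: 672, 792, 912
D5: 120, 120
Fifth differences constant at 120.
912 + 120 = 1032;  3918 + 1032 = 4950;  12514 + 4950 = 17464;  33062 + 17464 = 50526;  76370 + 50526 = 126896

126896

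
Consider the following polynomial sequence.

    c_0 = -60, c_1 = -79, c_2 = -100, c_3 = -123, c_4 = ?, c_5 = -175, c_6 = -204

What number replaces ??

Using the first 4 terms:
Δ: -19, -21, -23
Δ²: -2, -2
Constant second difference = -2.
Extend forward: -23 − 2 = -25;  -123 − 25 = -148

-148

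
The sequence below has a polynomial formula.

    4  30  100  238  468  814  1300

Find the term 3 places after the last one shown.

3838

D1: 26  70  138  230  346  486
D2: 44  68  92  116  140
D3: 24  24  24  24
Third differences constant at 24.
140 + 24 = 164;  486 + 164 = 650;  1300 + 650 = 1950
164 + 24 = 188;  650 + 188 = 838;  1950 + 838 = 2788
188 + 24 = 212;  838 + 212 = 1050;  2788 + 1050 = 3838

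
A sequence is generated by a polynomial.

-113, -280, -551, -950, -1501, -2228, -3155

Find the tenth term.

-167 , -271 , -399 , -551 , -727 , -927
-104 , -128 , -152 , -176 , -200
-24 , -24 , -24 , -24
Third differences constant at -24.
-200 − 24 = -224;  -927 − 224 = -1151;  -3155 − 1151 = -4306
-224 − 24 = -248;  -1151 − 248 = -1399;  -4306 − 1399 = -5705
-248 − 24 = -272;  -1399 − 272 = -1671;  -5705 − 1671 = -7376

-7376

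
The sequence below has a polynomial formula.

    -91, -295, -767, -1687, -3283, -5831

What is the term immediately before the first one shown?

Δ: -204  -472  -920  -1596  -2548
Δ²: -268  -448  -676  -952
Δ³: -180  -228  -276
Δ⁴: -48  -48
The fourth differences are constant at -48.
Work back: -180 + 48 = -132;  -268 + 132 = -136;  -204 + 136 = -68;  -91 + 68 = -23

-23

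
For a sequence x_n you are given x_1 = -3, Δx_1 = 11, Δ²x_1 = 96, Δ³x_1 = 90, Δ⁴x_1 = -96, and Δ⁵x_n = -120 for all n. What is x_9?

-5627

Build the table forward from the leading diagonal:
Fifth differences: -120, -120, -120, -120, -120, -120, -120, -120, -120
Fourth differences: -96, -216, -336, -456, -576, -696, -816, -936, -1056
Third differences: 90, -6, -222, -558, -1014, -1590, -2286, -3102, -4038
Second differences: 96, 186, 180, -42, -600, -1614, -3204, -5490, -8592
First differences: 11, 107, 293, 473, 431, -169, -1783, -4987, -10477
x: -3, 8, 115, 408, 881, 1312, 1143, -640, -5627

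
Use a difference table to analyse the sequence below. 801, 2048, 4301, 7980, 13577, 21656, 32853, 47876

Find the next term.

67505

First differences: 1247, 2253, 3679, 5597, 8079, 11197, 15023
Second differences: 1006, 1426, 1918, 2482, 3118, 3826
Third differences: 420, 492, 564, 636, 708
Fourth differences: 72, 72, 72, 72
Fourth differences constant at 72.
708 + 72 = 780;  3826 + 780 = 4606;  15023 + 4606 = 19629;  47876 + 19629 = 67505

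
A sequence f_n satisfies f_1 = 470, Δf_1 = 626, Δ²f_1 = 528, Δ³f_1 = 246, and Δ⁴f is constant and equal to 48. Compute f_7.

17786

Build the table forward from the leading diagonal:
Δ⁴: 48, 48, 48, 48, 48, 48, 48
Δ³: 246, 294, 342, 390, 438, 486, 534
Δ²: 528, 774, 1068, 1410, 1800, 2238, 2724
Δ: 626, 1154, 1928, 2996, 4406, 6206, 8444
f: 470, 1096, 2250, 4178, 7174, 11580, 17786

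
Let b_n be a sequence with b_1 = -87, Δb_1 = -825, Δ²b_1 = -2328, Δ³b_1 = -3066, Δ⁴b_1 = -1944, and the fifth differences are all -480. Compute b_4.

-12612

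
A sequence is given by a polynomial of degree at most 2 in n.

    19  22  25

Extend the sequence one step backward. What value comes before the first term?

Δ: 3, 3
The first differences are constant at 3.
Work back: 19 − 3 = 16

16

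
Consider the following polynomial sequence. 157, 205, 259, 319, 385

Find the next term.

Δ: 48, 54, 60, 66
Δ²: 6, 6, 6
Constant second difference = 6, so extend:
66 + 6 = 72;  385 + 72 = 457

457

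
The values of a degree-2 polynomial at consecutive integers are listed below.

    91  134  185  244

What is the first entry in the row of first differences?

Δ: 43, 51, 59
Δ²: 8, 8

43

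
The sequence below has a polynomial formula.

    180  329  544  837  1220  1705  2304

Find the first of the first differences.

149

Δ: 149, 215, 293, 383, 485, 599
Δ²: 66, 78, 90, 102, 114
Δ³: 12, 12, 12, 12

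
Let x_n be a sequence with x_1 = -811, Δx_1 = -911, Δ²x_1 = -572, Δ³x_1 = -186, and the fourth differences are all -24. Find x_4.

Build the table forward from the leading diagonal:
Δ⁴: -24, -24, -24, -24
Δ³: -186, -210, -234, -258
Δ²: -572, -758, -968, -1202
Δ: -911, -1483, -2241, -3209
x: -811, -1722, -3205, -5446

-5446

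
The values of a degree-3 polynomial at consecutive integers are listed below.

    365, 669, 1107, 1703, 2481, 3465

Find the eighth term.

Δ: 304, 438, 596, 778, 984
Δ²: 134, 158, 182, 206
Δ³: 24, 24, 24
The third differences are constant (24).
206 + 24 = 230;  984 + 230 = 1214;  3465 + 1214 = 4679
230 + 24 = 254;  1214 + 254 = 1468;  4679 + 1468 = 6147

6147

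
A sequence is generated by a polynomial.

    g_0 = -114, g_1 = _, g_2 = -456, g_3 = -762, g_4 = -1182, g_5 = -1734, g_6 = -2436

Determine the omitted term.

Using the last 5 terms:
D1: -306  -420  -552  -702
D2: -114  -132  -150
D3: -18  -18
Constant third difference = -18.
Extend backward: -114 + 18 = -96;  -306 + 96 = -210;  -456 + 210 = -246

-246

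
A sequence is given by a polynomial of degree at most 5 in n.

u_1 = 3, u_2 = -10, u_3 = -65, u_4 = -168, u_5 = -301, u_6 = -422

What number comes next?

-465

First differences: -13, -55, -103, -133, -121
Second differences: -42, -48, -30, 12
Third differences: -6, 18, 42
Fourth differences: 24, 24
The fourth differences are constant (24).
42 + 24 = 66;  12 + 66 = 78;  -121 + 78 = -43;  -422 − 43 = -465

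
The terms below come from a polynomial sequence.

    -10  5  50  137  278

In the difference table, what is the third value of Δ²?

D1: 15, 45, 87, 141
D2: 30, 42, 54
D3: 12, 12

54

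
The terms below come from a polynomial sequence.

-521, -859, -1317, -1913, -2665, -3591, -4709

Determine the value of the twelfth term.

-338, -458, -596, -752, -926, -1118
-120, -138, -156, -174, -192
-18, -18, -18, -18
Third differences constant at -18.
-192 − 18 = -210;  -1118 − 210 = -1328;  -4709 − 1328 = -6037
-210 − 18 = -228;  -1328 − 228 = -1556;  -6037 − 1556 = -7593
-228 − 18 = -246;  -1556 − 246 = -1802;  -7593 − 1802 = -9395
-246 − 18 = -264;  -1802 − 264 = -2066;  -9395 − 2066 = -11461
-264 − 18 = -282;  -2066 − 282 = -2348;  -11461 − 2348 = -13809

-13809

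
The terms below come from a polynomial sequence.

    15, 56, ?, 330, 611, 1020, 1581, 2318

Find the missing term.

Using the last 5 terms:
First differences: 281, 409, 561, 737
Second differences: 128, 152, 176
Third differences: 24, 24
Constant third difference = 24.
Extend backward: 128 − 24 = 104;  281 − 104 = 177;  330 − 177 = 153

153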